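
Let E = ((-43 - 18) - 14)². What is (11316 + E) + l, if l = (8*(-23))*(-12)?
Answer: 19149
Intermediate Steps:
E = 5625 (E = (-61 - 14)² = (-75)² = 5625)
l = 2208 (l = -184*(-12) = 2208)
(11316 + E) + l = (11316 + 5625) + 2208 = 16941 + 2208 = 19149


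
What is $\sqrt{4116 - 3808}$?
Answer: $2 \sqrt{77} \approx 17.55$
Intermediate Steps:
$\sqrt{4116 - 3808} = \sqrt{308} = 2 \sqrt{77}$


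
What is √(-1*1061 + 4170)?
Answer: √3109 ≈ 55.758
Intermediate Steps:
√(-1*1061 + 4170) = √(-1061 + 4170) = √3109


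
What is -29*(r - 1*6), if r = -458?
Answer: 13456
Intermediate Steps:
-29*(r - 1*6) = -29*(-458 - 1*6) = -29*(-458 - 6) = -29*(-464) = 13456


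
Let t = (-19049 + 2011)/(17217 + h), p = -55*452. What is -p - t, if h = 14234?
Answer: 111698414/4493 ≈ 24861.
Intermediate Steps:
p = -24860
t = -2434/4493 (t = (-19049 + 2011)/(17217 + 14234) = -17038/31451 = -17038*1/31451 = -2434/4493 ≈ -0.54173)
-p - t = -1*(-24860) - 1*(-2434/4493) = 24860 + 2434/4493 = 111698414/4493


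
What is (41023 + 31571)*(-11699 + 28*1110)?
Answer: 1406944314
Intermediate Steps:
(41023 + 31571)*(-11699 + 28*1110) = 72594*(-11699 + 31080) = 72594*19381 = 1406944314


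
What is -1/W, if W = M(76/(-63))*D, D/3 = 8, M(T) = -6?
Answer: 1/144 ≈ 0.0069444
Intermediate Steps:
D = 24 (D = 3*8 = 24)
W = -144 (W = -6*24 = -144)
-1/W = -1/(-144) = -1*(-1/144) = 1/144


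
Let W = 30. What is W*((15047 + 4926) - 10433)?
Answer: 286200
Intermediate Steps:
W*((15047 + 4926) - 10433) = 30*((15047 + 4926) - 10433) = 30*(19973 - 10433) = 30*9540 = 286200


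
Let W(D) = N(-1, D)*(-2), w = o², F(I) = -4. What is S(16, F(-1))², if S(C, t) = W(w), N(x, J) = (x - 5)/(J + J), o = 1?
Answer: 36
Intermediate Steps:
w = 1 (w = 1² = 1)
N(x, J) = (-5 + x)/(2*J) (N(x, J) = (-5 + x)/((2*J)) = (-5 + x)*(1/(2*J)) = (-5 + x)/(2*J))
W(D) = 6/D (W(D) = ((-5 - 1)/(2*D))*(-2) = ((½)*(-6)/D)*(-2) = -3/D*(-2) = 6/D)
S(C, t) = 6 (S(C, t) = 6/1 = 6*1 = 6)
S(16, F(-1))² = 6² = 36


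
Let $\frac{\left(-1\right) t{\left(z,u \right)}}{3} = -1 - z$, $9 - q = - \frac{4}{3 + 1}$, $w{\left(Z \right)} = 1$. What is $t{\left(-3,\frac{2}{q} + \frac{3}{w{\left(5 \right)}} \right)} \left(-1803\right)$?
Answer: $10818$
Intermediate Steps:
$q = 10$ ($q = 9 - - \frac{4}{3 + 1} = 9 - - \frac{4}{4} = 9 - \left(-4\right) \frac{1}{4} = 9 - -1 = 9 + 1 = 10$)
$t{\left(z,u \right)} = 3 + 3 z$ ($t{\left(z,u \right)} = - 3 \left(-1 - z\right) = 3 + 3 z$)
$t{\left(-3,\frac{2}{q} + \frac{3}{w{\left(5 \right)}} \right)} \left(-1803\right) = \left(3 + 3 \left(-3\right)\right) \left(-1803\right) = \left(3 - 9\right) \left(-1803\right) = \left(-6\right) \left(-1803\right) = 10818$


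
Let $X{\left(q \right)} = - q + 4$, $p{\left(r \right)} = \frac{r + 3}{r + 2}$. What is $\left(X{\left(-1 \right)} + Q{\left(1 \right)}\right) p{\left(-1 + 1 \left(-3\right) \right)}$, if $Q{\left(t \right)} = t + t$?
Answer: $\frac{7}{2} \approx 3.5$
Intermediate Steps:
$p{\left(r \right)} = \frac{3 + r}{2 + r}$
$Q{\left(t \right)} = 2 t$
$X{\left(q \right)} = 4 - q$
$\left(X{\left(-1 \right)} + Q{\left(1 \right)}\right) p{\left(-1 + 1 \left(-3\right) \right)} = \left(\left(4 - -1\right) + 2 \cdot 1\right) \frac{3 + \left(-1 + 1 \left(-3\right)\right)}{2 + \left(-1 + 1 \left(-3\right)\right)} = \left(\left(4 + 1\right) + 2\right) \frac{3 - 4}{2 - 4} = \left(5 + 2\right) \frac{3 - 4}{2 - 4} = 7 \frac{1}{-2} \left(-1\right) = 7 \left(\left(- \frac{1}{2}\right) \left(-1\right)\right) = 7 \cdot \frac{1}{2} = \frac{7}{2}$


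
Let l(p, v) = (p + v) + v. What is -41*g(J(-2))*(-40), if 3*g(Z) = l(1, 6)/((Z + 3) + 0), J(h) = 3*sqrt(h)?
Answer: 21320/27 - 21320*I*sqrt(2)/27 ≈ 789.63 - 1116.7*I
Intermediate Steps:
l(p, v) = p + 2*v
g(Z) = 13/(3*(3 + Z)) (g(Z) = ((1 + 2*6)/((Z + 3) + 0))/3 = ((1 + 12)/((3 + Z) + 0))/3 = (13/(3 + Z))/3 = 13/(3*(3 + Z)))
-41*g(J(-2))*(-40) = -533/(3*(3 + 3*sqrt(-2)))*(-40) = -533/(3*(3 + 3*(I*sqrt(2))))*(-40) = -533/(3*(3 + 3*I*sqrt(2)))*(-40) = 21320/(3*(3 + 3*I*sqrt(2)))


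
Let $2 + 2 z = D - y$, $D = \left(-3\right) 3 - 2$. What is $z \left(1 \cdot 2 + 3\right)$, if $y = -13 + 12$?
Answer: $-30$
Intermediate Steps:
$y = -1$
$D = -11$ ($D = -9 - 2 = -11$)
$z = -6$ ($z = -1 + \frac{-11 - -1}{2} = -1 + \frac{-11 + 1}{2} = -1 + \frac{1}{2} \left(-10\right) = -1 - 5 = -6$)
$z \left(1 \cdot 2 + 3\right) = - 6 \left(1 \cdot 2 + 3\right) = - 6 \left(2 + 3\right) = \left(-6\right) 5 = -30$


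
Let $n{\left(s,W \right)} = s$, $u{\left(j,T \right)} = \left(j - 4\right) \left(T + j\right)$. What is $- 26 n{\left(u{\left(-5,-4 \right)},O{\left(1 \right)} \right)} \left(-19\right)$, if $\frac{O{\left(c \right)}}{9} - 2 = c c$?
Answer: $40014$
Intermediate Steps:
$u{\left(j,T \right)} = \left(-4 + j\right) \left(T + j\right)$
$O{\left(c \right)} = 18 + 9 c^{2}$ ($O{\left(c \right)} = 18 + 9 c c = 18 + 9 c^{2}$)
$- 26 n{\left(u{\left(-5,-4 \right)},O{\left(1 \right)} \right)} \left(-19\right) = - 26 \left(\left(-5\right)^{2} - -16 - -20 - -20\right) \left(-19\right) = - 26 \left(25 + 16 + 20 + 20\right) \left(-19\right) = \left(-26\right) 81 \left(-19\right) = \left(-2106\right) \left(-19\right) = 40014$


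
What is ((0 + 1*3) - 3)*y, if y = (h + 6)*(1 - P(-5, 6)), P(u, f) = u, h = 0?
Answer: 0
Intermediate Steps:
y = 36 (y = (0 + 6)*(1 - 1*(-5)) = 6*(1 + 5) = 6*6 = 36)
((0 + 1*3) - 3)*y = ((0 + 1*3) - 3)*36 = ((0 + 3) - 3)*36 = (3 - 3)*36 = 0*36 = 0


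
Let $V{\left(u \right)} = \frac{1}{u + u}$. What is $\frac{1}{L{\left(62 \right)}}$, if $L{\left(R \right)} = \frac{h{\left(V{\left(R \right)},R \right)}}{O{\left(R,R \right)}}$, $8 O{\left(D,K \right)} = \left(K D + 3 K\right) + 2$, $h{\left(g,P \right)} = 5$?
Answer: $\frac{504}{5} \approx 100.8$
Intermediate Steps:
$V{\left(u \right)} = \frac{1}{2 u}$
$O{\left(D,K \right)} = \frac{1}{4} + \frac{3 K}{8} + \frac{D K}{8}$ ($O{\left(D,K \right)} = \frac{\left(K D + 3 K\right) + 2}{8} = \frac{\left(D K + 3 K\right) + 2}{8} = \frac{\left(3 K + D K\right) + 2}{8} = \frac{2 + 3 K + D K}{8} = \frac{1}{4} + \frac{3 K}{8} + \frac{D K}{8}$)
$L{\left(R \right)} = \frac{5}{\frac{1}{4} + \frac{R^{2}}{8} + \frac{3 R}{8}}$ ($L{\left(R \right)} = \frac{5}{\frac{1}{4} + \frac{3 R}{8} + \frac{R R}{8}} = \frac{5}{\frac{1}{4} + \frac{3 R}{8} + \frac{R^{2}}{8}} = \frac{5}{\frac{1}{4} + \frac{R^{2}}{8} + \frac{3 R}{8}}$)
$\frac{1}{L{\left(62 \right)}} = \frac{1}{40 \frac{1}{2 + 62^{2} + 3 \cdot 62}} = \frac{1}{40 \frac{1}{2 + 3844 + 186}} = \frac{1}{40 \cdot \frac{1}{4032}} = \frac{1}{\frac{5}{504}} = \frac{504}{5}$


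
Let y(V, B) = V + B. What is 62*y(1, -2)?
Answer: -62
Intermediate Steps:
y(V, B) = B + V
62*y(1, -2) = 62*(-2 + 1) = 62*(-1) = -62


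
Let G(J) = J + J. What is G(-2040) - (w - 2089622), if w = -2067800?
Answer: 4153342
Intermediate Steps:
G(J) = 2*J
G(-2040) - (w - 2089622) = 2*(-2040) - (-2067800 - 2089622) = -4080 - 1*(-4157422) = -4080 + 4157422 = 4153342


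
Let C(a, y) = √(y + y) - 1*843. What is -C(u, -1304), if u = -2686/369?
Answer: 843 - 4*I*√163 ≈ 843.0 - 51.069*I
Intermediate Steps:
u = -2686/369 (u = -2686*1/369 = -2686/369 ≈ -7.2791)
C(a, y) = -843 + √2*√y (C(a, y) = √(2*y) - 843 = √2*√y - 843 = -843 + √2*√y)
-C(u, -1304) = -(-843 + √2*√(-1304)) = -(-843 + √2*(2*I*√326)) = -(-843 + 4*I*√163) = 843 - 4*I*√163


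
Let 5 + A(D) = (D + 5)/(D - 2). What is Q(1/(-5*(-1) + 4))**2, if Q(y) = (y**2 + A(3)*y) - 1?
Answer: 2809/6561 ≈ 0.42814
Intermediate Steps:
A(D) = -5 + (5 + D)/(-2 + D) (A(D) = -5 + (D + 5)/(D - 2) = -5 + (5 + D)/(-2 + D))
Q(y) = -1 + y**2 + 3*y (Q(y) = (y**2 + ((15 - 4*3)/(-2 + 3))*y) - 1 = (y**2 + ((15 - 12)/1)*y) - 1 = (y**2 + (1*3)*y) - 1 = (y**2 + 3*y) - 1 = -1 + y**2 + 3*y)
Q(1/(-5*(-1) + 4))**2 = (-1 + (1/(-5*(-1) + 4))**2 + 3/(-5*(-1) + 4))**2 = (-1 + (1/(5 + 4))**2 + 3/(5 + 4))**2 = (-1 + (1/9)**2 + 3/9)**2 = (-1 + (1/9)**2 + 3*(1/9))**2 = (-1 + 1/81 + 1/3)**2 = (-53/81)**2 = 2809/6561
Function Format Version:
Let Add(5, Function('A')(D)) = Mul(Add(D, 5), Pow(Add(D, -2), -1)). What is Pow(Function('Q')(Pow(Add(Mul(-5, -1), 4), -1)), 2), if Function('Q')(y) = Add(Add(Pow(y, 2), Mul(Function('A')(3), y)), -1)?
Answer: Rational(2809, 6561) ≈ 0.42814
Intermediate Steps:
Function('A')(D) = Add(-5, Mul(Pow(Add(-2, D), -1), Add(5, D))) (Function('A')(D) = Add(-5, Mul(Add(D, 5), Pow(Add(D, -2), -1))) = Add(-5, Mul(Add(5, D), Pow(Add(-2, D), -1))) = Add(-5, Mul(Pow(Add(-2, D), -1), Add(5, D))))
Function('Q')(y) = Add(-1, Pow(y, 2), Mul(3, y)) (Function('Q')(y) = Add(Add(Pow(y, 2), Mul(Mul(Pow(Add(-2, 3), -1), Add(15, Mul(-4, 3))), y)), -1) = Add(Add(Pow(y, 2), Mul(Mul(Pow(1, -1), Add(15, -12)), y)), -1) = Add(Add(Pow(y, 2), Mul(Mul(1, 3), y)), -1) = Add(Add(Pow(y, 2), Mul(3, y)), -1) = Add(-1, Pow(y, 2), Mul(3, y)))
Pow(Function('Q')(Pow(Add(Mul(-5, -1), 4), -1)), 2) = Pow(Add(-1, Pow(Pow(Add(Mul(-5, -1), 4), -1), 2), Mul(3, Pow(Add(Mul(-5, -1), 4), -1))), 2) = Pow(Add(-1, Pow(Pow(Add(5, 4), -1), 2), Mul(3, Pow(Add(5, 4), -1))), 2) = Pow(Add(-1, Pow(Pow(9, -1), 2), Mul(3, Pow(9, -1))), 2) = Pow(Add(-1, Pow(Rational(1, 9), 2), Mul(3, Rational(1, 9))), 2) = Pow(Add(-1, Rational(1, 81), Rational(1, 3)), 2) = Pow(Rational(-53, 81), 2) = Rational(2809, 6561)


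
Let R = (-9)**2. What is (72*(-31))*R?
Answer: -180792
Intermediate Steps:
R = 81
(72*(-31))*R = (72*(-31))*81 = -2232*81 = -180792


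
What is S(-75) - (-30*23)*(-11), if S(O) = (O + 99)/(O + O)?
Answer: -189754/25 ≈ -7590.2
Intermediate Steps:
S(O) = (99 + O)/(2*O) (S(O) = (99 + O)/((2*O)) = (99 + O)*(1/(2*O)) = (99 + O)/(2*O))
S(-75) - (-30*23)*(-11) = (½)*(99 - 75)/(-75) - (-30*23)*(-11) = (½)*(-1/75)*24 - (-690)*(-11) = -4/25 - 1*7590 = -4/25 - 7590 = -189754/25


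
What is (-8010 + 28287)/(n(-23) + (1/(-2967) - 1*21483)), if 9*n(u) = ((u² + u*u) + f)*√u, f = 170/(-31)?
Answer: -614194419735023823/651167927424427582 - 1671734040328413*I*√23/325583963712213791 ≈ -0.94322 - 0.024625*I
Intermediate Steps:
f = -170/31 (f = 170*(-1/31) = -170/31 ≈ -5.4839)
n(u) = √u*(-170/31 + 2*u²)/9 (n(u) = (((u² + u*u) - 170/31)*√u)/9 = (((u² + u²) - 170/31)*√u)/9 = ((2*u² - 170/31)*√u)/9 = ((-170/31 + 2*u²)*√u)/9 = (√u*(-170/31 + 2*u²))/9 = √u*(-170/31 + 2*u²)/9)
(-8010 + 28287)/(n(-23) + (1/(-2967) - 1*21483)) = (-8010 + 28287)/(2*√(-23)*(-85 + 31*(-23)²)/279 + (1/(-2967) - 1*21483)) = 20277/(2*(I*√23)*(-85 + 31*529)/279 + (-1/2967 - 21483)) = 20277/(2*(I*√23)*(-85 + 16399)/279 - 63740062/2967) = 20277/((2/279)*(I*√23)*16314 - 63740062/2967) = 20277/(10876*I*√23/93 - 63740062/2967) = 20277/(-63740062/2967 + 10876*I*√23/93)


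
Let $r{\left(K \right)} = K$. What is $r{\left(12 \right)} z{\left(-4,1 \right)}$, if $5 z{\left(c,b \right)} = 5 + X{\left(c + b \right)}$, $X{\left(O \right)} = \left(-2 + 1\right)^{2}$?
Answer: $\frac{72}{5} \approx 14.4$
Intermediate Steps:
$X{\left(O \right)} = 1$ ($X{\left(O \right)} = \left(-1\right)^{2} = 1$)
$z{\left(c,b \right)} = \frac{6}{5}$ ($z{\left(c,b \right)} = \frac{5 + 1}{5} = \frac{1}{5} \cdot 6 = \frac{6}{5}$)
$r{\left(12 \right)} z{\left(-4,1 \right)} = 12 \cdot \frac{6}{5} = \frac{72}{5}$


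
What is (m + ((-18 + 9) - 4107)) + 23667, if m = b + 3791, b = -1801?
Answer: 21541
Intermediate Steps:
m = 1990 (m = -1801 + 3791 = 1990)
(m + ((-18 + 9) - 4107)) + 23667 = (1990 + ((-18 + 9) - 4107)) + 23667 = (1990 + (-9 - 4107)) + 23667 = (1990 - 4116) + 23667 = -2126 + 23667 = 21541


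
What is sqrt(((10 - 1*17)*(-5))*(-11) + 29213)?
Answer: 2*sqrt(7207) ≈ 169.79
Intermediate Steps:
sqrt(((10 - 1*17)*(-5))*(-11) + 29213) = sqrt(((10 - 17)*(-5))*(-11) + 29213) = sqrt(-7*(-5)*(-11) + 29213) = sqrt(35*(-11) + 29213) = sqrt(-385 + 29213) = sqrt(28828) = 2*sqrt(7207)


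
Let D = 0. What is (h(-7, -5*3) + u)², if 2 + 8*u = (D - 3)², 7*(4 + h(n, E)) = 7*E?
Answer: 21025/64 ≈ 328.52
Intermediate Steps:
h(n, E) = -4 + E (h(n, E) = -4 + (7*E)/7 = -4 + E)
u = 7/8 (u = -¼ + (0 - 3)²/8 = -¼ + (⅛)*(-3)² = -¼ + (⅛)*9 = -¼ + 9/8 = 7/8 ≈ 0.87500)
(h(-7, -5*3) + u)² = ((-4 - 5*3) + 7/8)² = ((-4 - 15) + 7/8)² = (-19 + 7/8)² = (-145/8)² = 21025/64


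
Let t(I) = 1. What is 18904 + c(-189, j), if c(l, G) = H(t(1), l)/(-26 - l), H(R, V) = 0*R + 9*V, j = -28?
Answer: 3079651/163 ≈ 18894.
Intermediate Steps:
H(R, V) = 9*V (H(R, V) = 0 + 9*V = 9*V)
c(l, G) = 9*l/(-26 - l) (c(l, G) = (9*l)/(-26 - l) = 9*l/(-26 - l))
18904 + c(-189, j) = 18904 - 9*(-189)/(26 - 189) = 18904 - 9*(-189)/(-163) = 18904 - 9*(-189)*(-1/163) = 18904 - 1701/163 = 3079651/163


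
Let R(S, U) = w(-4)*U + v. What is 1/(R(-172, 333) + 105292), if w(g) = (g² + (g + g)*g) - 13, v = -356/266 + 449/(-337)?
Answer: 44821/5241561784 ≈ 8.5511e-6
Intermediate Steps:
v = -119703/44821 (v = -356*1/266 + 449*(-1/337) = -178/133 - 449/337 = -119703/44821 ≈ -2.6707)
w(g) = -13 + 3*g² (w(g) = (g² + (2*g)*g) - 13 = (g² + 2*g²) - 13 = 3*g² - 13 = -13 + 3*g²)
R(S, U) = -119703/44821 + 35*U (R(S, U) = (-13 + 3*(-4)²)*U - 119703/44821 = (-13 + 3*16)*U - 119703/44821 = (-13 + 48)*U - 119703/44821 = 35*U - 119703/44821 = -119703/44821 + 35*U)
1/(R(-172, 333) + 105292) = 1/((-119703/44821 + 35*333) + 105292) = 1/((-119703/44821 + 11655) + 105292) = 1/(522269052/44821 + 105292) = 1/(5241561784/44821) = 44821/5241561784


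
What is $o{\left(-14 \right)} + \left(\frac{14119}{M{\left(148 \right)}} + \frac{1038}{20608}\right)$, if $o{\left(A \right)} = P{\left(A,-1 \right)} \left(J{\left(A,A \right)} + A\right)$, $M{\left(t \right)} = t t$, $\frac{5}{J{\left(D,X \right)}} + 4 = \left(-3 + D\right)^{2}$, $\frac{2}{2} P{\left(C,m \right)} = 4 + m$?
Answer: $- \frac{11056362479}{268017344} \approx -41.252$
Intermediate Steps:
$P{\left(C,m \right)} = 4 + m$
$J{\left(D,X \right)} = \frac{5}{-4 + \left(-3 + D\right)^{2}}$
$M{\left(t \right)} = t^{2}$
$o{\left(A \right)} = 3 A + \frac{15}{-4 + \left(-3 + A\right)^{2}}$ ($o{\left(A \right)} = \left(4 - 1\right) \left(\frac{5}{-4 + \left(-3 + A\right)^{2}} + A\right) = 3 \left(A + \frac{5}{-4 + \left(-3 + A\right)^{2}}\right) = 3 A + \frac{15}{-4 + \left(-3 + A\right)^{2}}$)
$o{\left(-14 \right)} + \left(\frac{14119}{M{\left(148 \right)}} + \frac{1038}{20608}\right) = \frac{3 \left(5 - 14 \left(-4 + \left(-3 - 14\right)^{2}\right)\right)}{-4 + \left(-3 - 14\right)^{2}} + \left(\frac{14119}{148^{2}} + \frac{1038}{20608}\right) = \frac{3 \left(5 - 14 \left(-4 + \left(-17\right)^{2}\right)\right)}{-4 + \left(-17\right)^{2}} + \left(\frac{14119}{21904} + 1038 \cdot \frac{1}{20608}\right) = \frac{3 \left(5 - 14 \left(-4 + 289\right)\right)}{-4 + 289} + \left(14119 \cdot \frac{1}{21904} + \frac{519}{10304}\right) = \frac{3 \left(5 - 3990\right)}{285} + \left(\frac{14119}{21904} + \frac{519}{10304}\right) = 3 \cdot \frac{1}{285} \left(5 - 3990\right) + \frac{9803147}{14106176} = 3 \cdot \frac{1}{285} \left(-3985\right) + \frac{9803147}{14106176} = - \frac{797}{19} + \frac{9803147}{14106176} = - \frac{11056362479}{268017344}$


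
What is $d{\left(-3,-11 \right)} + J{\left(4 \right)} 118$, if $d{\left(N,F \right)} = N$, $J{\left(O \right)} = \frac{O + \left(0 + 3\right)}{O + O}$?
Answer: $\frac{401}{4} \approx 100.25$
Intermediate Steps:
$J{\left(O \right)} = \frac{3 + O}{2 O}$ ($J{\left(O \right)} = \frac{O + 3}{2 O} = \left(3 + O\right) \frac{1}{2 O} = \frac{3 + O}{2 O}$)
$d{\left(-3,-11 \right)} + J{\left(4 \right)} 118 = -3 + \frac{3 + 4}{2 \cdot 4} \cdot 118 = -3 + \frac{1}{2} \cdot \frac{1}{4} \cdot 7 \cdot 118 = -3 + \frac{7}{8} \cdot 118 = -3 + \frac{413}{4} = \frac{401}{4}$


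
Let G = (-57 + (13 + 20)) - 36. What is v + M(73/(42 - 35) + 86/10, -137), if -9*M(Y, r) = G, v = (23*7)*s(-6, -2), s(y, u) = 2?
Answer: 986/3 ≈ 328.67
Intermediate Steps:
v = 322 (v = (23*7)*2 = 161*2 = 322)
G = -60 (G = (-57 + 33) - 36 = -24 - 36 = -60)
M(Y, r) = 20/3 (M(Y, r) = -⅑*(-60) = 20/3)
v + M(73/(42 - 35) + 86/10, -137) = 322 + 20/3 = 986/3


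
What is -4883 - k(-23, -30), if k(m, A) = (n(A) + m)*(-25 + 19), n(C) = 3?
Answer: -5003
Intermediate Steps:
k(m, A) = -18 - 6*m (k(m, A) = (3 + m)*(-25 + 19) = (3 + m)*(-6) = -18 - 6*m)
-4883 - k(-23, -30) = -4883 - (-18 - 6*(-23)) = -4883 - (-18 + 138) = -4883 - 1*120 = -4883 - 120 = -5003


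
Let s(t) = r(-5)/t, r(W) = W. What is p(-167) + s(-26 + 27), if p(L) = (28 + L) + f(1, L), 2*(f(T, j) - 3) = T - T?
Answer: -141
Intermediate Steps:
f(T, j) = 3 (f(T, j) = 3 + (T - T)/2 = 3 + (½)*0 = 3 + 0 = 3)
s(t) = -5/t
p(L) = 31 + L (p(L) = (28 + L) + 3 = 31 + L)
p(-167) + s(-26 + 27) = (31 - 167) - 5/(-26 + 27) = -136 - 5/1 = -136 - 5*1 = -136 - 5 = -141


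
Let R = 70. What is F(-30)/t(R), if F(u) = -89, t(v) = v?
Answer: -89/70 ≈ -1.2714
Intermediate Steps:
F(-30)/t(R) = -89/70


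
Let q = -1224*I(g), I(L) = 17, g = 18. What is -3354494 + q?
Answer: -3375302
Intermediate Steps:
q = -20808 (q = -1224*17 = -20808)
-3354494 + q = -3354494 - 20808 = -3375302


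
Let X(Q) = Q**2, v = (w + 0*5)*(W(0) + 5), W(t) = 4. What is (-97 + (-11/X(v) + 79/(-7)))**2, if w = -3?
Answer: 305431970281/26040609 ≈ 11729.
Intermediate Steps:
v = -27 (v = (-3 + 0*5)*(4 + 5) = (-3 + 0)*9 = -3*9 = -27)
(-97 + (-11/X(v) + 79/(-7)))**2 = (-97 + (-11/((-27)**2) + 79/(-7)))**2 = (-97 + (-11/729 + 79*(-1/7)))**2 = (-97 + (-11*1/729 - 79/7))**2 = (-97 + (-11/729 - 79/7))**2 = (-97 - 57668/5103)**2 = (-552659/5103)**2 = 305431970281/26040609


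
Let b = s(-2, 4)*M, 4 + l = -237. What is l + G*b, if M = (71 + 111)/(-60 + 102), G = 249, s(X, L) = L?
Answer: 4075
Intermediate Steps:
l = -241 (l = -4 - 237 = -241)
M = 13/3 (M = 182/42 = 182*(1/42) = 13/3 ≈ 4.3333)
b = 52/3 (b = 4*(13/3) = 52/3 ≈ 17.333)
l + G*b = -241 + 249*(52/3) = -241 + 4316 = 4075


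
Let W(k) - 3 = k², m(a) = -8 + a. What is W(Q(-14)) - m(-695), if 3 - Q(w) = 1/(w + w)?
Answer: 560729/784 ≈ 715.22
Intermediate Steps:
Q(w) = 3 - 1/(2*w) (Q(w) = 3 - 1/(w + w) = 3 - 1/(2*w))
W(k) = 3 + k²
W(Q(-14)) - m(-695) = (3 + (3 - ½/(-14))²) - (-8 - 695) = (3 + (3 - ½*(-1/14))²) - 1*(-703) = (3 + (3 + 1/28)²) + 703 = (3 + (85/28)²) + 703 = (3 + 7225/784) + 703 = 9577/784 + 703 = 560729/784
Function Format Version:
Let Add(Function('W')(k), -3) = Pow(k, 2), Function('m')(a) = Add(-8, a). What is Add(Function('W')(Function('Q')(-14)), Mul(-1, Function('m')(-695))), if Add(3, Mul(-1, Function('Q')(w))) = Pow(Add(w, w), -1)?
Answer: Rational(560729, 784) ≈ 715.22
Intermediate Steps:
Function('Q')(w) = Add(3, Mul(Rational(-1, 2), Pow(w, -1))) (Function('Q')(w) = Add(3, Mul(-1, Pow(Add(w, w), -1))) = Add(3, Mul(-1, Pow(Mul(2, w), -1))) = Add(3, Mul(-1, Mul(Rational(1, 2), Pow(w, -1)))) = Add(3, Mul(Rational(-1, 2), Pow(w, -1))))
Function('W')(k) = Add(3, Pow(k, 2))
Add(Function('W')(Function('Q')(-14)), Mul(-1, Function('m')(-695))) = Add(Add(3, Pow(Add(3, Mul(Rational(-1, 2), Pow(-14, -1))), 2)), Mul(-1, Add(-8, -695))) = Add(Add(3, Pow(Add(3, Mul(Rational(-1, 2), Rational(-1, 14))), 2)), Mul(-1, -703)) = Add(Add(3, Pow(Add(3, Rational(1, 28)), 2)), 703) = Add(Add(3, Pow(Rational(85, 28), 2)), 703) = Add(Add(3, Rational(7225, 784)), 703) = Add(Rational(9577, 784), 703) = Rational(560729, 784)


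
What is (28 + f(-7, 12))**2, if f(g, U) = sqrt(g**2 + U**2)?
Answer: (28 + sqrt(193))**2 ≈ 1755.0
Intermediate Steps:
f(g, U) = sqrt(U**2 + g**2)
(28 + f(-7, 12))**2 = (28 + sqrt(12**2 + (-7)**2))**2 = (28 + sqrt(144 + 49))**2 = (28 + sqrt(193))**2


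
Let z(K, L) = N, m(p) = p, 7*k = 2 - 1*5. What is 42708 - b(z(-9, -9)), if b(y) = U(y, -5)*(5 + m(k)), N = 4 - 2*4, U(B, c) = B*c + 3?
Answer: 298220/7 ≈ 42603.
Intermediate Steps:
U(B, c) = 3 + B*c
k = -3/7 (k = (2 - 1*5)/7 = (2 - 5)/7 = (⅐)*(-3) = -3/7 ≈ -0.42857)
N = -4 (N = 4 - 8 = -4)
z(K, L) = -4
b(y) = 96/7 - 160*y/7 (b(y) = (3 + y*(-5))*(5 - 3/7) = (3 - 5*y)*(32/7) = 96/7 - 160*y/7)
42708 - b(z(-9, -9)) = 42708 - (96/7 - 160/7*(-4)) = 42708 - (96/7 + 640/7) = 42708 - 1*736/7 = 42708 - 736/7 = 298220/7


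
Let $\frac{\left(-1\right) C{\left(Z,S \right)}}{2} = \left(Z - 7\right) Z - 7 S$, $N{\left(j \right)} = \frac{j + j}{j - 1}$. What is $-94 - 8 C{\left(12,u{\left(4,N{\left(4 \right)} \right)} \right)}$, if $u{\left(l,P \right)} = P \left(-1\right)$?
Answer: $\frac{3494}{3} \approx 1164.7$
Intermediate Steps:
$N{\left(j \right)} = \frac{2 j}{-1 + j}$
$u{\left(l,P \right)} = - P$
$C{\left(Z,S \right)} = 14 S - 2 Z \left(-7 + Z\right)$ ($C{\left(Z,S \right)} = - 2 \left(\left(Z - 7\right) Z - 7 S\right) = - 2 \left(\left(-7 + Z\right) Z - 7 S\right) = - 2 \left(Z \left(-7 + Z\right) - 7 S\right) = - 2 \left(- 7 S + Z \left(-7 + Z\right)\right) = 14 S - 2 Z \left(-7 + Z\right)$)
$-94 - 8 C{\left(12,u{\left(4,N{\left(4 \right)} \right)} \right)} = -94 - 8 \left(- 2 \cdot 12^{2} + 14 \left(- \frac{2 \cdot 4}{-1 + 4}\right) + 14 \cdot 12\right) = -94 - 8 \left(\left(-2\right) 144 + 14 \left(- \frac{2 \cdot 4}{3}\right) + 168\right) = -94 - 8 \left(-288 + 14 \left(- \frac{2 \cdot 4}{3}\right) + 168\right) = -94 - 8 \left(-288 + 14 \left(\left(-1\right) \frac{8}{3}\right) + 168\right) = -94 - 8 \left(-288 + 14 \left(- \frac{8}{3}\right) + 168\right) = -94 - 8 \left(-288 - \frac{112}{3} + 168\right) = -94 - - \frac{3776}{3} = -94 + \frac{3776}{3} = \frac{3494}{3}$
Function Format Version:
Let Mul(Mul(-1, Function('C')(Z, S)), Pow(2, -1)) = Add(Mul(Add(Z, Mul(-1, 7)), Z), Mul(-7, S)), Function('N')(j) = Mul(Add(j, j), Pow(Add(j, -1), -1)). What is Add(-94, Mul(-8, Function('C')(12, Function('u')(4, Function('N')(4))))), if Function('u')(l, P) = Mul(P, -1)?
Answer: Rational(3494, 3) ≈ 1164.7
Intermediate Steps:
Function('N')(j) = Mul(2, j, Pow(Add(-1, j), -1)) (Function('N')(j) = Mul(Mul(2, j), Pow(Add(-1, j), -1)) = Mul(2, j, Pow(Add(-1, j), -1)))
Function('u')(l, P) = Mul(-1, P)
Function('C')(Z, S) = Add(Mul(14, S), Mul(-2, Z, Add(-7, Z))) (Function('C')(Z, S) = Mul(-2, Add(Mul(Add(Z, Mul(-1, 7)), Z), Mul(-7, S))) = Mul(-2, Add(Mul(Add(Z, -7), Z), Mul(-7, S))) = Mul(-2, Add(Mul(Add(-7, Z), Z), Mul(-7, S))) = Mul(-2, Add(Mul(Z, Add(-7, Z)), Mul(-7, S))) = Mul(-2, Add(Mul(-7, S), Mul(Z, Add(-7, Z)))) = Add(Mul(14, S), Mul(-2, Z, Add(-7, Z))))
Add(-94, Mul(-8, Function('C')(12, Function('u')(4, Function('N')(4))))) = Add(-94, Mul(-8, Add(Mul(-2, Pow(12, 2)), Mul(14, Mul(-1, Mul(2, 4, Pow(Add(-1, 4), -1)))), Mul(14, 12)))) = Add(-94, Mul(-8, Add(Mul(-2, 144), Mul(14, Mul(-1, Mul(2, 4, Pow(3, -1)))), 168))) = Add(-94, Mul(-8, Add(-288, Mul(14, Mul(-1, Mul(2, 4, Rational(1, 3)))), 168))) = Add(-94, Mul(-8, Add(-288, Mul(14, Mul(-1, Rational(8, 3))), 168))) = Add(-94, Mul(-8, Add(-288, Mul(14, Rational(-8, 3)), 168))) = Add(-94, Mul(-8, Add(-288, Rational(-112, 3), 168))) = Add(-94, Mul(-8, Rational(-472, 3))) = Add(-94, Rational(3776, 3)) = Rational(3494, 3)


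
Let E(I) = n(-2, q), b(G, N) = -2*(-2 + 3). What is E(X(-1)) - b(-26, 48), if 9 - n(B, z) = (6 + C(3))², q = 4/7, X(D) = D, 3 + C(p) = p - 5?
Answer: 10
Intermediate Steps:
b(G, N) = -2 (b(G, N) = -2*1 = -2)
C(p) = -8 + p (C(p) = -3 + (p - 5) = -3 + (-5 + p) = -8 + p)
q = 4/7 (q = 4*(⅐) = 4/7 ≈ 0.57143)
n(B, z) = 8 (n(B, z) = 9 - (6 + (-8 + 3))² = 9 - (6 - 5)² = 9 - 1*1² = 9 - 1*1 = 9 - 1 = 8)
E(I) = 8
E(X(-1)) - b(-26, 48) = 8 - 1*(-2) = 8 + 2 = 10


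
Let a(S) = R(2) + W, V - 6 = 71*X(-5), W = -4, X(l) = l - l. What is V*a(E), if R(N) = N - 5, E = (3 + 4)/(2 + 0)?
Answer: -42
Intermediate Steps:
X(l) = 0
V = 6 (V = 6 + 71*0 = 6 + 0 = 6)
E = 7/2 ≈ 3.5000
R(N) = -5 + N
a(S) = -7 (a(S) = (-5 + 2) - 4 = -3 - 4 = -7)
V*a(E) = 6*(-7) = -42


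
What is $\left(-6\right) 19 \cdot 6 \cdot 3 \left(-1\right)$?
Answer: $2052$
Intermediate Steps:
$\left(-6\right) 19 \cdot 6 \cdot 3 \left(-1\right) = - 114 \cdot 18 \left(-1\right) = \left(-114\right) \left(-18\right) = 2052$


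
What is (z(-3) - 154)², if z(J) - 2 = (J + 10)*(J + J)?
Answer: 37636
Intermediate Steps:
z(J) = 2 + 2*J*(10 + J) (z(J) = 2 + (J + 10)*(J + J) = 2 + (10 + J)*(2*J) = 2 + 2*J*(10 + J))
(z(-3) - 154)² = ((2 + 2*(-3)² + 20*(-3)) - 154)² = ((2 + 2*9 - 60) - 154)² = ((2 + 18 - 60) - 154)² = (-40 - 154)² = (-194)² = 37636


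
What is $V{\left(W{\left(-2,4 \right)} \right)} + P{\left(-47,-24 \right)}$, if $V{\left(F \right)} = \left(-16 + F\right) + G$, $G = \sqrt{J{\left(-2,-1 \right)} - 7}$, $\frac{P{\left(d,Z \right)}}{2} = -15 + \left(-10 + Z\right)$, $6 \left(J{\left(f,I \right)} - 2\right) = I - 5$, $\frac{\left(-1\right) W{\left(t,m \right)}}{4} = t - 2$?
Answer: $-98 + i \sqrt{6} \approx -98.0 + 2.4495 i$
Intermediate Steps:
$W{\left(t,m \right)} = 8 - 4 t$ ($W{\left(t,m \right)} = - 4 \left(t - 2\right) = - 4 \left(-2 + t\right) = 8 - 4 t$)
$J{\left(f,I \right)} = \frac{7}{6} + \frac{I}{6}$ ($J{\left(f,I \right)} = 2 + \frac{I - 5}{6} = 2 + \frac{-5 + I}{6} = 2 + \left(- \frac{5}{6} + \frac{I}{6}\right) = \frac{7}{6} + \frac{I}{6}$)
$P{\left(d,Z \right)} = -50 + 2 Z$ ($P{\left(d,Z \right)} = 2 \left(-15 + \left(-10 + Z\right)\right) = 2 \left(-25 + Z\right) = -50 + 2 Z$)
$G = i \sqrt{6}$ ($G = \sqrt{\left(\frac{7}{6} + \frac{1}{6} \left(-1\right)\right) - 7} = \sqrt{\left(\frac{7}{6} - \frac{1}{6}\right) - 7} = \sqrt{1 - 7} = \sqrt{-6} = i \sqrt{6} \approx 2.4495 i$)
$V{\left(F \right)} = -16 + F + i \sqrt{6}$ ($V{\left(F \right)} = \left(-16 + F\right) + i \sqrt{6} = -16 + F + i \sqrt{6}$)
$V{\left(W{\left(-2,4 \right)} \right)} + P{\left(-47,-24 \right)} = \left(-16 + \left(8 - -8\right) + i \sqrt{6}\right) + \left(-50 + 2 \left(-24\right)\right) = \left(-16 + \left(8 + 8\right) + i \sqrt{6}\right) - 98 = \left(-16 + 16 + i \sqrt{6}\right) - 98 = i \sqrt{6} - 98 = -98 + i \sqrt{6}$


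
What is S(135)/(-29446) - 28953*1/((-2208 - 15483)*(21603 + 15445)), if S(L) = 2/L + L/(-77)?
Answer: 28521051263/276332096005560 ≈ 0.00010321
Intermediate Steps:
S(L) = 2/L - L/77 (S(L) = 2/L + L*(-1/77) = 2/L - L/77)
S(135)/(-29446) - 28953*1/((-2208 - 15483)*(21603 + 15445)) = (2/135 - 1/77*135)/(-29446) - 28953*1/((-2208 - 15483)*(21603 + 15445)) = (2*(1/135) - 135/77)*(-1/29446) - 28953/((-17691*37048)) = (2/135 - 135/77)*(-1/29446) - 28953/(-655416168) = -18071/10395*(-1/29446) - 28953*(-1/655416168) = 18071/306091170 + 9651/218472056 = 28521051263/276332096005560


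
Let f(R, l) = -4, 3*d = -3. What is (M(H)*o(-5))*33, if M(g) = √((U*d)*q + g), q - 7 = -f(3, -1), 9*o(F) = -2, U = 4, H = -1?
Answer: -22*I*√5 ≈ -49.193*I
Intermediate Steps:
d = -1 (d = (⅓)*(-3) = -1)
o(F) = -2/9 (o(F) = (⅑)*(-2) = -2/9)
q = 11 (q = 7 - 1*(-4) = 7 + 4 = 11)
M(g) = √(-44 + g) (M(g) = √((4*(-1))*11 + g) = √(-4*11 + g) = √(-44 + g))
(M(H)*o(-5))*33 = (√(-44 - 1)*(-2/9))*33 = (√(-45)*(-2/9))*33 = ((3*I*√5)*(-2/9))*33 = -2*I*√5/3*33 = -22*I*√5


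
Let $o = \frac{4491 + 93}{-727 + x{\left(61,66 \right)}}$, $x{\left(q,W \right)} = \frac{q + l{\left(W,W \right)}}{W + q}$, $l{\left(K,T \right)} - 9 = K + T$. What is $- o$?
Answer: $\frac{194056}{30709} \approx 6.3192$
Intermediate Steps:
$l{\left(K,T \right)} = 9 + K + T$ ($l{\left(K,T \right)} = 9 + \left(K + T\right) = 9 + K + T$)
$x{\left(q,W \right)} = \frac{9 + q + 2 W}{W + q}$ ($x{\left(q,W \right)} = \frac{q + \left(9 + W + W\right)}{W + q} = \frac{q + \left(9 + 2 W\right)}{W + q} = \frac{9 + q + 2 W}{W + q}$)
$o = - \frac{194056}{30709}$ ($o = \frac{4491 + 93}{-727 + \frac{9 + 61 + 2 \cdot 66}{66 + 61}} = \frac{4584}{-727 + \frac{9 + 61 + 132}{127}} = \frac{4584}{-727 + \frac{1}{127} \cdot 202} = \frac{4584}{-727 + \frac{202}{127}} = \frac{4584}{- \frac{92127}{127}} = 4584 \left(- \frac{127}{92127}\right) = - \frac{194056}{30709} \approx -6.3192$)
$- o = \left(-1\right) \left(- \frac{194056}{30709}\right) = \frac{194056}{30709}$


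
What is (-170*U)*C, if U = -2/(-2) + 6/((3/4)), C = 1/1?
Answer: -1530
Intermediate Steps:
C = 1
U = 9 (U = -2*(-½) + 6/((3*(¼))) = 1 + 6/(¾) = 1 + 6*(4/3) = 1 + 8 = 9)
(-170*U)*C = -170*9*1 = -34*45*1 = -1530*1 = -1530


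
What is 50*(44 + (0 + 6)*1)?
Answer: 2500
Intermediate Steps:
50*(44 + (0 + 6)*1) = 50*(44 + 6*1) = 50*(44 + 6) = 50*50 = 2500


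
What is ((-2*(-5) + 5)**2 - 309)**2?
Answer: 7056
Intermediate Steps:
((-2*(-5) + 5)**2 - 309)**2 = ((10 + 5)**2 - 309)**2 = (15**2 - 309)**2 = (225 - 309)**2 = (-84)**2 = 7056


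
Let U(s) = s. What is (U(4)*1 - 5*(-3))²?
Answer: 361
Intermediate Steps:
(U(4)*1 - 5*(-3))² = (4*1 - 5*(-3))² = (4 + 15)² = 19² = 361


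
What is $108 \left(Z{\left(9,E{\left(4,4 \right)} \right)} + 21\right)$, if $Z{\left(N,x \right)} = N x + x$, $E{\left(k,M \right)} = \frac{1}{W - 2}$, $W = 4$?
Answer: $2808$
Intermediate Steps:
$E{\left(k,M \right)} = \frac{1}{2}$ ($E{\left(k,M \right)} = \frac{1}{4 - 2} = \frac{1}{2}$)
$Z{\left(N,x \right)} = x + N x$
$108 \left(Z{\left(9,E{\left(4,4 \right)} \right)} + 21\right) = 108 \left(\frac{1 + 9}{2} + 21\right) = 108 \left(\frac{1}{2} \cdot 10 + 21\right) = 108 \left(5 + 21\right) = 108 \cdot 26 = 2808$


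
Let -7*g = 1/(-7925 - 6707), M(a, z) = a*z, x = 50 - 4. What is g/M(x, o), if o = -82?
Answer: -1/386343328 ≈ -2.5884e-9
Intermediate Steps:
x = 46
g = 1/102424 (g = -1/(7*(-7925 - 6707)) = -1/7/(-14632) = -1/7*(-1/14632) = 1/102424 ≈ 9.7633e-6)
g/M(x, o) = 1/(102424*((46*(-82)))) = (1/102424)/(-3772) = (1/102424)*(-1/3772) = -1/386343328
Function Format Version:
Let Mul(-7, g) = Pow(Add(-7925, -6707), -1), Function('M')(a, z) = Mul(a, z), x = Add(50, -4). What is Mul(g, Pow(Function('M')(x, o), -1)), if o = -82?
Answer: Rational(-1, 386343328) ≈ -2.5884e-9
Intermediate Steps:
x = 46
g = Rational(1, 102424) (g = Mul(Rational(-1, 7), Pow(Add(-7925, -6707), -1)) = Mul(Rational(-1, 7), Pow(-14632, -1)) = Mul(Rational(-1, 7), Rational(-1, 14632)) = Rational(1, 102424) ≈ 9.7633e-6)
Mul(g, Pow(Function('M')(x, o), -1)) = Mul(Rational(1, 102424), Pow(Mul(46, -82), -1)) = Mul(Rational(1, 102424), Pow(-3772, -1)) = Mul(Rational(1, 102424), Rational(-1, 3772)) = Rational(-1, 386343328)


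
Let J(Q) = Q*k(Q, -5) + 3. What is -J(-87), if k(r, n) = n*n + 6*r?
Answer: -43242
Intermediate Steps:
k(r, n) = n² + 6*r
J(Q) = 3 + Q*(25 + 6*Q) (J(Q) = Q*((-5)² + 6*Q) + 3 = Q*(25 + 6*Q) + 3 = 3 + Q*(25 + 6*Q))
-J(-87) = -(3 - 87*(25 + 6*(-87))) = -(3 - 87*(25 - 522)) = -(3 - 87*(-497)) = -(3 + 43239) = -1*43242 = -43242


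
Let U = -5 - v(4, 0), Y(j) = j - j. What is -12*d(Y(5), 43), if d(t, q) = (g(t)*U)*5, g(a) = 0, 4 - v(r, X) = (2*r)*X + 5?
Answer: 0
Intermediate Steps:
v(r, X) = -1 - 2*X*r (v(r, X) = 4 - ((2*r)*X + 5) = 4 - (2*X*r + 5) = 4 - (5 + 2*X*r) = 4 + (-5 - 2*X*r) = -1 - 2*X*r)
Y(j) = 0
U = -4 (U = -5 - (-1 - 2*0*4) = -5 - (-1 + 0) = -5 - 1*(-1) = -5 + 1 = -4)
d(t, q) = 0 (d(t, q) = (0*(-4))*5 = 0*5 = 0)
-12*d(Y(5), 43) = -12*0 = 0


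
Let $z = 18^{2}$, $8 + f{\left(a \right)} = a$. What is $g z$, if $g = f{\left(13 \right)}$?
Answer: $1620$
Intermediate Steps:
$f{\left(a \right)} = -8 + a$
$g = 5$ ($g = -8 + 13 = 5$)
$z = 324$
$g z = 5 \cdot 324 = 1620$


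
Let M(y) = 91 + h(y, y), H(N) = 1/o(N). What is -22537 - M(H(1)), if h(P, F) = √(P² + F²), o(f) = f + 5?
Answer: -22628 - √2/6 ≈ -22628.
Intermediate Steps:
o(f) = 5 + f
h(P, F) = √(F² + P²)
H(N) = 1/(5 + N)
M(y) = 91 + √2*√(y²) (M(y) = 91 + √(y² + y²) = 91 + √(2*y²) = 91 + √2*√(y²))
-22537 - M(H(1)) = -22537 - (91 + √2*√((1/(5 + 1))²)) = -22537 - (91 + √2*√((1/6)²)) = -22537 - (91 + √2*√((⅙)²)) = -22537 - (91 + √2*√(1/36)) = -22537 - (91 + √2*(⅙)) = -22537 - (91 + √2/6) = -22537 + (-91 - √2/6) = -22628 - √2/6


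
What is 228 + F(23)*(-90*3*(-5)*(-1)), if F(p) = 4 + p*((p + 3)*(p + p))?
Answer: -37140972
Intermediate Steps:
F(p) = 4 + 2*p**2*(3 + p) (F(p) = 4 + p*((3 + p)*(2*p)) = 4 + p*(2*p*(3 + p)) = 4 + 2*p**2*(3 + p))
228 + F(23)*(-90*3*(-5)*(-1)) = 228 + (4 + 2*23**3 + 6*23**2)*(-90*3*(-5)*(-1)) = 228 + (4 + 2*12167 + 6*529)*(-(-1350)*(-1)) = 228 + (4 + 24334 + 3174)*(-90*15) = 228 + 27512*(-1350) = 228 - 37141200 = -37140972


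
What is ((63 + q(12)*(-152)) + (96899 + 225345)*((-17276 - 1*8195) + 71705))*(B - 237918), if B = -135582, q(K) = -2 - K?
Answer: -5564638785694500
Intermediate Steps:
((63 + q(12)*(-152)) + (96899 + 225345)*((-17276 - 1*8195) + 71705))*(B - 237918) = ((63 + (-2 - 1*12)*(-152)) + (96899 + 225345)*((-17276 - 1*8195) + 71705))*(-135582 - 237918) = ((63 + (-2 - 12)*(-152)) + 322244*((-17276 - 8195) + 71705))*(-373500) = ((63 - 14*(-152)) + 322244*(-25471 + 71705))*(-373500) = ((63 + 2128) + 322244*46234)*(-373500) = (2191 + 14898629096)*(-373500) = 14898631287*(-373500) = -5564638785694500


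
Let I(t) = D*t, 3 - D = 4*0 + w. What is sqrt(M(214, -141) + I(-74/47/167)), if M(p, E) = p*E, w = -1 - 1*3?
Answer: 2*I*sqrt(464731919789)/7849 ≈ 173.71*I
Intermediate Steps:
w = -4 (w = -1 - 3 = -4)
D = 7 (D = 3 - (4*0 - 4) = 3 - (0 - 4) = 3 - 1*(-4) = 3 + 4 = 7)
I(t) = 7*t
M(p, E) = E*p
sqrt(M(214, -141) + I(-74/47/167)) = sqrt(-141*214 + 7*(-74/47/167)) = sqrt(-30174 + 7*(-74*1/47*(1/167))) = sqrt(-30174 + 7*(-74/47*1/167)) = sqrt(-30174 + 7*(-74/7849)) = sqrt(-30174 - 518/7849) = sqrt(-236836244/7849) = 2*I*sqrt(464731919789)/7849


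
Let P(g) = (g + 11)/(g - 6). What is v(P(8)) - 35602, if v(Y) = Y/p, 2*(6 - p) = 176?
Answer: -5838747/164 ≈ -35602.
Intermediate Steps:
p = -82 (p = 6 - ½*176 = 6 - 88 = -82)
P(g) = (11 + g)/(-6 + g)
v(Y) = -Y/82 (v(Y) = Y/(-82) = Y*(-1/82) = -Y/82)
v(P(8)) - 35602 = -(11 + 8)/(82*(-6 + 8)) - 35602 = -19/(82*2) - 35602 = -19/164 - 35602 = -5838747/164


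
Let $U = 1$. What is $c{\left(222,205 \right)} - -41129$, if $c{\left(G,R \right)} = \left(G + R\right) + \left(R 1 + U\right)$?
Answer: $41762$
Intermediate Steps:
$c{\left(G,R \right)} = 1 + G + 2 R$ ($c{\left(G,R \right)} = \left(G + R\right) + \left(R 1 + 1\right) = \left(G + R\right) + \left(R + 1\right) = \left(G + R\right) + \left(1 + R\right) = 1 + G + 2 R$)
$c{\left(222,205 \right)} - -41129 = \left(1 + 222 + 2 \cdot 205\right) - -41129 = \left(1 + 222 + 410\right) + 41129 = 633 + 41129 = 41762$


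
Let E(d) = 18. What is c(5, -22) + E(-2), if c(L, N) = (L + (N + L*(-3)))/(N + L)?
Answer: 338/17 ≈ 19.882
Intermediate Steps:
c(L, N) = (N - 2*L)/(L + N) (c(L, N) = (L + (N - 3*L))/(L + N) = (N - 2*L)/(L + N))
c(5, -22) + E(-2) = (-22 - 2*5)/(5 - 22) + 18 = (-22 - 10)/(-17) + 18 = -1/17*(-32) + 18 = 32/17 + 18 = 338/17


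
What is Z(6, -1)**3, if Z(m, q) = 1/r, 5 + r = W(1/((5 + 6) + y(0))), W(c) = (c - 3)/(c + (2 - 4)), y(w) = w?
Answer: -9261/389017 ≈ -0.023806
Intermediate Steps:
W(c) = (-3 + c)/(-2 + c) (W(c) = (-3 + c)/(c - 2) = (-3 + c)/(-2 + c))
r = -73/21 (r = -5 + (-3 + 1/((5 + 6) + 0))/(-2 + 1/((5 + 6) + 0)) = -5 + (-3 + 1/(11 + 0))/(-2 + 1/(11 + 0)) = -5 + (-3 + 1/11)/(-2 + 1/11) = -5 - 32/11/(-21/11) = -5 - 11/21*(-32/11) = -5 + 32/21 = -73/21 ≈ -3.4762)
Z(m, q) = -21/73 (Z(m, q) = 1/(-73/21) = -21/73)
Z(6, -1)**3 = (-21/73)**3 = -9261/389017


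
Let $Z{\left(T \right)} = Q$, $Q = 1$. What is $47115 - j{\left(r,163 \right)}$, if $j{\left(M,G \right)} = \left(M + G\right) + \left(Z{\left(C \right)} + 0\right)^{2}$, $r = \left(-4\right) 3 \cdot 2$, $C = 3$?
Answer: $46975$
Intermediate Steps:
$Z{\left(T \right)} = 1$
$r = -24$ ($r = \left(-12\right) 2 = -24$)
$j{\left(M,G \right)} = 1 + G + M$ ($j{\left(M,G \right)} = \left(M + G\right) + \left(1 + 0\right)^{2} = \left(G + M\right) + 1^{2} = \left(G + M\right) + 1 = 1 + G + M$)
$47115 - j{\left(r,163 \right)} = 47115 - \left(1 + 163 - 24\right) = 47115 - 140 = 46975$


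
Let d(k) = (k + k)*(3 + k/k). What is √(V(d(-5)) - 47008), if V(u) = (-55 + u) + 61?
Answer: I*√47042 ≈ 216.89*I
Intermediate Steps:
d(k) = 8*k (d(k) = (2*k)*(3 + 1) = (2*k)*4 = 8*k)
V(u) = 6 + u
√(V(d(-5)) - 47008) = √((6 + 8*(-5)) - 47008) = √((6 - 40) - 47008) = √(-34 - 47008) = √(-47042) = I*√47042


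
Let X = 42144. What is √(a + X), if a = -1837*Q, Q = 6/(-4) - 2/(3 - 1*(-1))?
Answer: √45818 ≈ 214.05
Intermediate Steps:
Q = -2 (Q = 6*(-¼) - 2/(3 + 1) = -3/2 - 2/4 = -3/2 - 2*¼ = -3/2 - ½ = -2)
a = 3674 (a = -1837*(-2) = 3674)
√(a + X) = √(3674 + 42144) = √45818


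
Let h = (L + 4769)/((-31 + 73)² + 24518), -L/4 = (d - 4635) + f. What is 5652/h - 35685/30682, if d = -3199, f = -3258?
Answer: 1518643581801/502540478 ≈ 3021.9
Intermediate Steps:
L = 44368 (L = -4*((-3199 - 4635) - 3258) = -4*(-7834 - 3258) = -4*(-11092) = 44368)
h = 49137/26282 (h = (44368 + 4769)/((-31 + 73)² + 24518) = 49137/(42² + 24518) = 49137/(1764 + 24518) = 49137/26282 ≈ 1.8696)
5652/h - 35685/30682 = 5652/(49137/26282) - 35685/30682 = 5652*(26282/49137) - 35685*1/30682 = 49515288/16379 - 35685/30682 = 1518643581801/502540478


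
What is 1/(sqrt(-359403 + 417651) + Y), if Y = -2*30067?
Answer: -30067/1808019854 - 3*sqrt(1618)/1808019854 ≈ -1.6697e-5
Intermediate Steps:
Y = -60134
1/(sqrt(-359403 + 417651) + Y) = 1/(sqrt(-359403 + 417651) - 60134) = 1/(sqrt(58248) - 60134) = 1/(6*sqrt(1618) - 60134) = 1/(-60134 + 6*sqrt(1618))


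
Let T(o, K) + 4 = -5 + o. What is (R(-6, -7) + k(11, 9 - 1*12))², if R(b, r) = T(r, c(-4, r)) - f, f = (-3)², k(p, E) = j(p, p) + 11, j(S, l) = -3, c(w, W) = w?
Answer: 289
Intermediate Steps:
k(p, E) = 8 (k(p, E) = -3 + 11 = 8)
f = 9
T(o, K) = -9 + o (T(o, K) = -4 + (-5 + o) = -9 + o)
R(b, r) = -18 + r (R(b, r) = (-9 + r) - 1*9 = (-9 + r) - 9 = -18 + r)
(R(-6, -7) + k(11, 9 - 1*12))² = ((-18 - 7) + 8)² = (-25 + 8)² = (-17)² = 289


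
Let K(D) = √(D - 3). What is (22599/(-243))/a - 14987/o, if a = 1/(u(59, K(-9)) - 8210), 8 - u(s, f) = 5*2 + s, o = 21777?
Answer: 2392988392/3111 ≈ 7.6920e+5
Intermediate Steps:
K(D) = √(-3 + D)
u(s, f) = -2 - s (u(s, f) = 8 - (5*2 + s) = 8 - (10 + s) = 8 + (-10 - s) = -2 - s)
a = -1/8271 (a = 1/((-2 - 1*59) - 8210) = 1/((-2 - 59) - 8210) = 1/(-61 - 8210) = 1/(-8271) = -1/8271 ≈ -0.00012090)
(22599/(-243))/a - 14987/o = (22599/(-243))/(-1/8271) - 14987/21777 = (22599*(-1/243))*(-8271) - 14987*1/21777 = -93*(-8271) - 2141/3111 = 769203 - 2141/3111 = 2392988392/3111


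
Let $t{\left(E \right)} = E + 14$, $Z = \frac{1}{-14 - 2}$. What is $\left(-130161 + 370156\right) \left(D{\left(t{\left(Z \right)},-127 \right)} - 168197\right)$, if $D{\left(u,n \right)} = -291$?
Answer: $-40436277560$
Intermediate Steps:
$Z = - \frac{1}{16}$ ($Z = \frac{1}{-16} = - \frac{1}{16} \approx -0.0625$)
$t{\left(E \right)} = 14 + E$
$\left(-130161 + 370156\right) \left(D{\left(t{\left(Z \right)},-127 \right)} - 168197\right) = \left(-130161 + 370156\right) \left(-291 - 168197\right) = 239995 \left(-168488\right) = -40436277560$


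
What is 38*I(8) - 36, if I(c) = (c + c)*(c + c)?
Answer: 9692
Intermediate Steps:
I(c) = 4*c**2 (I(c) = (2*c)*(2*c) = 4*c**2)
38*I(8) - 36 = 38*(4*8**2) - 36 = 38*(4*64) - 36 = 38*256 - 36 = 9728 - 36 = 9692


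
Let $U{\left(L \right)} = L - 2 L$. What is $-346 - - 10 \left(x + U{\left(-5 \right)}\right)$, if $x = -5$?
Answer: $-346$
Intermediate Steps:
$U{\left(L \right)} = - L$
$-346 - - 10 \left(x + U{\left(-5 \right)}\right) = -346 - - 10 \left(-5 - -5\right) = -346 - - 10 \left(-5 + 5\right) = -346 - \left(-10\right) 0 = -346 - 0 = -346 + 0 = -346$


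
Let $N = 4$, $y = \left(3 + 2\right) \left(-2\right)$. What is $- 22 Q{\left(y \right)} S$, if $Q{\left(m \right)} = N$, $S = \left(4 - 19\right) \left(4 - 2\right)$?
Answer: $2640$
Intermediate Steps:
$S = -30$ ($S = \left(-15\right) 2 = -30$)
$y = -10$ ($y = 5 \left(-2\right) = -10$)
$Q{\left(m \right)} = 4$
$- 22 Q{\left(y \right)} S = \left(-22\right) 4 \left(-30\right) = \left(-88\right) \left(-30\right) = 2640$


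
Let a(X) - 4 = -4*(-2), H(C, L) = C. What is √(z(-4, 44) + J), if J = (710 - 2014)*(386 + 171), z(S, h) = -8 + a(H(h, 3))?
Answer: 2*I*√181581 ≈ 852.25*I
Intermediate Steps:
a(X) = 12 (a(X) = 4 - 4*(-2) = 4 + 8 = 12)
z(S, h) = 4 (z(S, h) = -8 + 12 = 4)
J = -726328 (J = -1304*557 = -726328)
√(z(-4, 44) + J) = √(4 - 726328) = √(-726324) = 2*I*√181581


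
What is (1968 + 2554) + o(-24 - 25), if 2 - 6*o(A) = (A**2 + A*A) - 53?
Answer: 22385/6 ≈ 3730.8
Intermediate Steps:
o(A) = 55/6 - A**2/3 (o(A) = 1/3 - ((A**2 + A*A) - 53)/6 = 1/3 - ((A**2 + A**2) - 53)/6 = 1/3 - (2*A**2 - 53)/6 = 1/3 - (-53 + 2*A**2)/6 = 1/3 + (53/6 - A**2/3) = 55/6 - A**2/3)
(1968 + 2554) + o(-24 - 25) = (1968 + 2554) + (55/6 - (-24 - 25)**2/3) = 4522 + (55/6 - 1/3*(-49)**2) = 4522 + (55/6 - 1/3*2401) = 4522 + (55/6 - 2401/3) = 4522 - 4747/6 = 22385/6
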